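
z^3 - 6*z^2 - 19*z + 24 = (z - 8)*(z - 1)*(z + 3)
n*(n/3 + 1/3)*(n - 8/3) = n^3/3 - 5*n^2/9 - 8*n/9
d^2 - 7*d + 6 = (d - 6)*(d - 1)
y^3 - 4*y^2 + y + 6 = (y - 3)*(y - 2)*(y + 1)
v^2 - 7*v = v*(v - 7)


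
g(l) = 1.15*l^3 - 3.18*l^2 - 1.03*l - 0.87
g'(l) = 3.45*l^2 - 6.36*l - 1.03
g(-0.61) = -1.69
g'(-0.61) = 4.13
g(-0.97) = -3.91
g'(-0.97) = 8.39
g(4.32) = 28.05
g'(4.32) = 35.88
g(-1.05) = -4.63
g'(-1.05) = 9.45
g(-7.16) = -578.64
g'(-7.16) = 221.37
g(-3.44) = -81.77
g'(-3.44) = 61.67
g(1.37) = -5.29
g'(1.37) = -3.27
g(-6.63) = -468.97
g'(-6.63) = 192.79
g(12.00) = 1516.05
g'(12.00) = 419.45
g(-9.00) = -1087.53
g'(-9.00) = 335.66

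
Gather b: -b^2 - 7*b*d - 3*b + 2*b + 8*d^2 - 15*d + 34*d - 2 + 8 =-b^2 + b*(-7*d - 1) + 8*d^2 + 19*d + 6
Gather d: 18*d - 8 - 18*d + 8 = 0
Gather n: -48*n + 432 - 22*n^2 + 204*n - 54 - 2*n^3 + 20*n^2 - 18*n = -2*n^3 - 2*n^2 + 138*n + 378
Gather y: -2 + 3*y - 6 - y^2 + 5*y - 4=-y^2 + 8*y - 12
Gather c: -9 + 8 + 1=0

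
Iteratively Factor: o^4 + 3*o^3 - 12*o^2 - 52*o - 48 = (o + 3)*(o^3 - 12*o - 16) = (o + 2)*(o + 3)*(o^2 - 2*o - 8) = (o + 2)^2*(o + 3)*(o - 4)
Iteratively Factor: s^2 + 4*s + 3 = (s + 1)*(s + 3)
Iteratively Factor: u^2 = (u)*(u)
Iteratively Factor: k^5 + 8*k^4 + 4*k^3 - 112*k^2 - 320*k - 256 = (k + 2)*(k^4 + 6*k^3 - 8*k^2 - 96*k - 128) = (k + 2)*(k + 4)*(k^3 + 2*k^2 - 16*k - 32) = (k + 2)^2*(k + 4)*(k^2 - 16) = (k - 4)*(k + 2)^2*(k + 4)*(k + 4)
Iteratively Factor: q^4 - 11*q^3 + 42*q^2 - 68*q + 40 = (q - 5)*(q^3 - 6*q^2 + 12*q - 8) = (q - 5)*(q - 2)*(q^2 - 4*q + 4) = (q - 5)*(q - 2)^2*(q - 2)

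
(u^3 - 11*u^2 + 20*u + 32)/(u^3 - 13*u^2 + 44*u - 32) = (u + 1)/(u - 1)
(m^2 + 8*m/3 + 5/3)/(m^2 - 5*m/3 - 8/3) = (3*m + 5)/(3*m - 8)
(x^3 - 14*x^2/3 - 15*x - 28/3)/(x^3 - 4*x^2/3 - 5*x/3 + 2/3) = (3*x^2 - 17*x - 28)/(3*x^2 - 7*x + 2)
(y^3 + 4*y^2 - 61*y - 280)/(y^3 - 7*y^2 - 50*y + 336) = (y + 5)/(y - 6)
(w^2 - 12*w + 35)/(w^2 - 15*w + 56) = (w - 5)/(w - 8)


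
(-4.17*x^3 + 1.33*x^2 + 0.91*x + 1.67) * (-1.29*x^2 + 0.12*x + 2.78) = 5.3793*x^5 - 2.2161*x^4 - 12.6069*x^3 + 1.6523*x^2 + 2.7302*x + 4.6426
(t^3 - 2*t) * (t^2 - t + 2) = t^5 - t^4 + 2*t^2 - 4*t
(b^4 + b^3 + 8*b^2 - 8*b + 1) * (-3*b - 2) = -3*b^5 - 5*b^4 - 26*b^3 + 8*b^2 + 13*b - 2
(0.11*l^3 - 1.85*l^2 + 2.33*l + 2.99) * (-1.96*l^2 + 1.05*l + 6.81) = -0.2156*l^5 + 3.7415*l^4 - 5.7602*l^3 - 16.0124*l^2 + 19.0068*l + 20.3619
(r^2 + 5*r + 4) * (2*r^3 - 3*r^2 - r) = 2*r^5 + 7*r^4 - 8*r^3 - 17*r^2 - 4*r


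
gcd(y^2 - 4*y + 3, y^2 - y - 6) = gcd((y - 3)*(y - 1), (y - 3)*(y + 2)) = y - 3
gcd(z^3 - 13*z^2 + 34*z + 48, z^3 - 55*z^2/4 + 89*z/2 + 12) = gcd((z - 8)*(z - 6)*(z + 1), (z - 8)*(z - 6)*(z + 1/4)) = z^2 - 14*z + 48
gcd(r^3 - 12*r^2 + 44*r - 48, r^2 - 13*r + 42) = r - 6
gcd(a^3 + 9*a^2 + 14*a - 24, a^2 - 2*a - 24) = a + 4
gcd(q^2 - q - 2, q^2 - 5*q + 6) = q - 2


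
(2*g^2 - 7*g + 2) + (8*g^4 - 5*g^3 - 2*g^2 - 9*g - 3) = 8*g^4 - 5*g^3 - 16*g - 1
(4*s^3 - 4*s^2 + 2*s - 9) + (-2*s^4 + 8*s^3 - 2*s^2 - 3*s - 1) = -2*s^4 + 12*s^3 - 6*s^2 - s - 10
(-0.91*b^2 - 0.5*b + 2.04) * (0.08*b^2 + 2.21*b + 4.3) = -0.0728*b^4 - 2.0511*b^3 - 4.8548*b^2 + 2.3584*b + 8.772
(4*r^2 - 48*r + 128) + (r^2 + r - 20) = 5*r^2 - 47*r + 108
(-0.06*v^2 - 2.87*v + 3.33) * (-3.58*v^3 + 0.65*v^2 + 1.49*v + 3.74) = 0.2148*v^5 + 10.2356*v^4 - 13.8763*v^3 - 2.3362*v^2 - 5.7721*v + 12.4542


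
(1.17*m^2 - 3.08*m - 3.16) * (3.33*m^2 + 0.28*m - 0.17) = 3.8961*m^4 - 9.9288*m^3 - 11.5841*m^2 - 0.3612*m + 0.5372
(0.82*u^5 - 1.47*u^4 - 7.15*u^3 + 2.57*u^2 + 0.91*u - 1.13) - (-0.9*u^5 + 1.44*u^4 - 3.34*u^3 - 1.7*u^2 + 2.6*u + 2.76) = 1.72*u^5 - 2.91*u^4 - 3.81*u^3 + 4.27*u^2 - 1.69*u - 3.89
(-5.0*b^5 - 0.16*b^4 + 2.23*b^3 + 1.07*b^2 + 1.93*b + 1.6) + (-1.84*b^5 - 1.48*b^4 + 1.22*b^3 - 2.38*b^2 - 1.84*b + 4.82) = -6.84*b^5 - 1.64*b^4 + 3.45*b^3 - 1.31*b^2 + 0.0899999999999999*b + 6.42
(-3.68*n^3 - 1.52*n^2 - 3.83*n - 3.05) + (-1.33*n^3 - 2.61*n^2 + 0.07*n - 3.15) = -5.01*n^3 - 4.13*n^2 - 3.76*n - 6.2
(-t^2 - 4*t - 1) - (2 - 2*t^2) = t^2 - 4*t - 3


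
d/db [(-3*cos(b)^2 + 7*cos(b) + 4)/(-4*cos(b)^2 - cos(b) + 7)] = (-31*cos(b)^2 + 10*cos(b) - 53)*sin(b)/(-4*sin(b)^2 + cos(b) - 3)^2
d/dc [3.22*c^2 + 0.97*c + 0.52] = 6.44*c + 0.97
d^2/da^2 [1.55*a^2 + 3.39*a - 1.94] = 3.10000000000000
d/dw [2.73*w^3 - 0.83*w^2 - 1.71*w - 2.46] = 8.19*w^2 - 1.66*w - 1.71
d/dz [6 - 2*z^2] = -4*z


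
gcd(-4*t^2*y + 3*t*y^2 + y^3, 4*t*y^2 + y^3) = 4*t*y + y^2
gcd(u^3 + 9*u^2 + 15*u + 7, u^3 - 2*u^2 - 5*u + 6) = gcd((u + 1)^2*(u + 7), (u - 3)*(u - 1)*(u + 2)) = 1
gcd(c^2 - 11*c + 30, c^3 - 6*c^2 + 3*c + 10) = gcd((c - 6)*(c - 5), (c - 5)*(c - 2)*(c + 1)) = c - 5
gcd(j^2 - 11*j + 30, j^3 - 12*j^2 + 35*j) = j - 5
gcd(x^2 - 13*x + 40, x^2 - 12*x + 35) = x - 5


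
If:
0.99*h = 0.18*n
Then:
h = 0.181818181818182*n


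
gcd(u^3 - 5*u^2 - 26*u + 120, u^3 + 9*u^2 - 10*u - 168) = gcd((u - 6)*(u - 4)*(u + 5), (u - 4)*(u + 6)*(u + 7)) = u - 4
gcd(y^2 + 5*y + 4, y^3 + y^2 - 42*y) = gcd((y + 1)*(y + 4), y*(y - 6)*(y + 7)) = 1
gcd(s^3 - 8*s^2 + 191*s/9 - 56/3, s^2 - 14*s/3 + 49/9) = s - 7/3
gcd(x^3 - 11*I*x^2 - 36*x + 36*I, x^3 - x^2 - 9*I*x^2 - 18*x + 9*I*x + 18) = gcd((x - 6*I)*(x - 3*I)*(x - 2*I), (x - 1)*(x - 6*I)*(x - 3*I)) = x^2 - 9*I*x - 18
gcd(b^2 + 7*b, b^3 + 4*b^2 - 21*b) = b^2 + 7*b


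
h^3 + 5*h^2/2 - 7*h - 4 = (h - 2)*(h + 1/2)*(h + 4)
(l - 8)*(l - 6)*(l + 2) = l^3 - 12*l^2 + 20*l + 96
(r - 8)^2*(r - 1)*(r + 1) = r^4 - 16*r^3 + 63*r^2 + 16*r - 64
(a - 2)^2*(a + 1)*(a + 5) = a^4 + 2*a^3 - 15*a^2 + 4*a + 20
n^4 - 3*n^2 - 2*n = n*(n - 2)*(n + 1)^2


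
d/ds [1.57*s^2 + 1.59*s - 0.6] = 3.14*s + 1.59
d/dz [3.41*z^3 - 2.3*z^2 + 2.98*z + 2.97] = 10.23*z^2 - 4.6*z + 2.98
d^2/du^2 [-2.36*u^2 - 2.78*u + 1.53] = -4.72000000000000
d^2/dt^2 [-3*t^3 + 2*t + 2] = -18*t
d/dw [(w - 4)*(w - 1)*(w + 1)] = 3*w^2 - 8*w - 1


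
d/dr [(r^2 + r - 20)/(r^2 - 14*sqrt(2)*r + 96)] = (-2*(r - 7*sqrt(2))*(r^2 + r - 20) + (2*r + 1)*(r^2 - 14*sqrt(2)*r + 96))/(r^2 - 14*sqrt(2)*r + 96)^2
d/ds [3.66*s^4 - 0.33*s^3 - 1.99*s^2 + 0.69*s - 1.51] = 14.64*s^3 - 0.99*s^2 - 3.98*s + 0.69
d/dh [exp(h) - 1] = exp(h)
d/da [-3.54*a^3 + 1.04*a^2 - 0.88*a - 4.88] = -10.62*a^2 + 2.08*a - 0.88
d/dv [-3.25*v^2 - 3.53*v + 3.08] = -6.5*v - 3.53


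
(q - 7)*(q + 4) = q^2 - 3*q - 28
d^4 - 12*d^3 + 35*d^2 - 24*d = d*(d - 8)*(d - 3)*(d - 1)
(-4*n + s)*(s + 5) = -4*n*s - 20*n + s^2 + 5*s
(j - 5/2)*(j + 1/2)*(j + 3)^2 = j^4 + 4*j^3 - 17*j^2/4 - 51*j/2 - 45/4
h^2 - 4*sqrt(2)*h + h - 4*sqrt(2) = (h + 1)*(h - 4*sqrt(2))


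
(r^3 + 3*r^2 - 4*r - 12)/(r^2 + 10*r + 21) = (r^2 - 4)/(r + 7)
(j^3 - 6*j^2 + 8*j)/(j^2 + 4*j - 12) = j*(j - 4)/(j + 6)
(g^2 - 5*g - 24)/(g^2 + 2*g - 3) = (g - 8)/(g - 1)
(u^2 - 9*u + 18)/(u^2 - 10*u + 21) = (u - 6)/(u - 7)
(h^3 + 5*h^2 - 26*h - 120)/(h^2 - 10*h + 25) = (h^2 + 10*h + 24)/(h - 5)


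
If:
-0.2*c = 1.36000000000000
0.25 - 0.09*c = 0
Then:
No Solution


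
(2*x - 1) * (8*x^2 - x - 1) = 16*x^3 - 10*x^2 - x + 1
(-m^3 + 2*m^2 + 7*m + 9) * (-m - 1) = m^4 - m^3 - 9*m^2 - 16*m - 9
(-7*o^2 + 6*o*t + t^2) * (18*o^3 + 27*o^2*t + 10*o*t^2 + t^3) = -126*o^5 - 81*o^4*t + 110*o^3*t^2 + 80*o^2*t^3 + 16*o*t^4 + t^5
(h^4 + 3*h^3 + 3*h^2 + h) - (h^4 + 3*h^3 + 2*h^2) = h^2 + h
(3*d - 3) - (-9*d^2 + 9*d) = 9*d^2 - 6*d - 3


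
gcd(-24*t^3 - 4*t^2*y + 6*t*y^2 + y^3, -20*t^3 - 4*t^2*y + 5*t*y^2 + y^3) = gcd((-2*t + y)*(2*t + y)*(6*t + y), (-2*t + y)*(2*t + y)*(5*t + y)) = -4*t^2 + y^2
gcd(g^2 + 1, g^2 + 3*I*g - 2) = g + I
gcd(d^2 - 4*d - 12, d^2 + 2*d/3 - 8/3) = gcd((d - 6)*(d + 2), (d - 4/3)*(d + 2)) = d + 2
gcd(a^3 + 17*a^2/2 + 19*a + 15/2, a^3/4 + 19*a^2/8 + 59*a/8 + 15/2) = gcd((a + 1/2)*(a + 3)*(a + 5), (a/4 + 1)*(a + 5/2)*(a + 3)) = a + 3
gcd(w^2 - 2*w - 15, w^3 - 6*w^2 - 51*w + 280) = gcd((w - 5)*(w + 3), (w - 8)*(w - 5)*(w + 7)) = w - 5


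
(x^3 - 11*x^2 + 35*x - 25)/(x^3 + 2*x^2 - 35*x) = (x^2 - 6*x + 5)/(x*(x + 7))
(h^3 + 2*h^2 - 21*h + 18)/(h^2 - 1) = (h^2 + 3*h - 18)/(h + 1)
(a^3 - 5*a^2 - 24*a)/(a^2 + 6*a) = (a^2 - 5*a - 24)/(a + 6)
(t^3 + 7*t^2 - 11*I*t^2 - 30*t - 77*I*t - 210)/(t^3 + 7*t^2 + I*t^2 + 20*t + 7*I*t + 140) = (t^2 - 11*I*t - 30)/(t^2 + I*t + 20)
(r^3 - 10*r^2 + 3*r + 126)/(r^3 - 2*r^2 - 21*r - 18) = (r - 7)/(r + 1)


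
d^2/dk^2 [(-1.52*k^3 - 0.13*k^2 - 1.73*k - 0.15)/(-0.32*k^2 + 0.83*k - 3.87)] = (-4.44089209850063e-16*k^5 + 8.88178419700125e-16*k^4 - 1.24712*k^3 - 30.168144*k^2 + 123.495696*k + 14.84301)/(0.032768*k^6 - 0.254976*k^5 + 1.850208*k^4 - 6.739019*k^3 + 22.375953*k^2 - 37.292481*k + 57.960603)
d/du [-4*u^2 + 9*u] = 9 - 8*u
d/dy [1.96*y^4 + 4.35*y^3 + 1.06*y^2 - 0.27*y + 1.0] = 7.84*y^3 + 13.05*y^2 + 2.12*y - 0.27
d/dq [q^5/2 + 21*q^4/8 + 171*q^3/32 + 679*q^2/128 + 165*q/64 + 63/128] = 5*q^4/2 + 21*q^3/2 + 513*q^2/32 + 679*q/64 + 165/64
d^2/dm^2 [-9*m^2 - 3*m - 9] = -18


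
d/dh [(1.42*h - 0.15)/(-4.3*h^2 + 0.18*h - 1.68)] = (6.106*h^2 - 1.29*h - 2.3586)/(18.49*h^4 - 1.548*h^3 + 14.4804*h^2 - 0.6048*h + 2.8224)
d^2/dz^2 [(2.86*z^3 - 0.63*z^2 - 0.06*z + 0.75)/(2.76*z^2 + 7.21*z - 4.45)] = (-2.8421709430404e-14*z^5 + 391.761476*z^3 - 562.71678*z^2 + 424.93758*z + 67.59786)/(21.024576*z^6 + 164.768688*z^5 + 328.733388*z^4 - 156.513959*z^3 - 530.023035*z^2 + 428.328075*z - 88.121125)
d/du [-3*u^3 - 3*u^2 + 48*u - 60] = -9*u^2 - 6*u + 48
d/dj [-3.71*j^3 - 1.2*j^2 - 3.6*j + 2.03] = -11.13*j^2 - 2.4*j - 3.6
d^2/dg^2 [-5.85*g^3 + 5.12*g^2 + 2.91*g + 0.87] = 10.24 - 35.1*g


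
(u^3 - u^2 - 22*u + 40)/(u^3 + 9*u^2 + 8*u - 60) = (u - 4)/(u + 6)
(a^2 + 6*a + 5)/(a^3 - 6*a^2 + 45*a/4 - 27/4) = 4*(a^2 + 6*a + 5)/(4*a^3 - 24*a^2 + 45*a - 27)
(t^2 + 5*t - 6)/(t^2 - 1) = (t + 6)/(t + 1)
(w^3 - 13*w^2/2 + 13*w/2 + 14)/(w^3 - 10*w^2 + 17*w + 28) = (w - 7/2)/(w - 7)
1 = 1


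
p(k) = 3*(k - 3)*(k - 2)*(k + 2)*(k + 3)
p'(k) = 3*(k - 3)*(k - 2)*(k + 2) + 3*(k - 3)*(k - 2)*(k + 3) + 3*(k - 3)*(k + 2)*(k + 3) + 3*(k - 2)*(k + 2)*(k + 3) = 12*k^3 - 78*k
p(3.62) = 112.10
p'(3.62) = 286.90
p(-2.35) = -15.88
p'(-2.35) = 27.57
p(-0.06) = 107.86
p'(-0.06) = 4.68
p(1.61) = 27.07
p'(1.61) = -75.50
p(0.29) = 104.74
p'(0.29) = -22.33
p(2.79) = -13.80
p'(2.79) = 42.99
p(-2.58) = -18.68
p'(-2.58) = -4.84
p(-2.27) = -13.31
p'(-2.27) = 36.70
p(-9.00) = 16632.00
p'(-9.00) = -8046.00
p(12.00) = 56700.00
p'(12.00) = 19800.00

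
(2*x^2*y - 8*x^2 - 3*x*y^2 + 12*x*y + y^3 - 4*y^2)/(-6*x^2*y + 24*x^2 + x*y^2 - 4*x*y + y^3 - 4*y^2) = (-x + y)/(3*x + y)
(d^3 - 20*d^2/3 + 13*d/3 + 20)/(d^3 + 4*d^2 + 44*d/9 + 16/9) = 3*(d^2 - 8*d + 15)/(3*d^2 + 8*d + 4)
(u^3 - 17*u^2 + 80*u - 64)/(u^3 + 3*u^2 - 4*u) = (u^2 - 16*u + 64)/(u*(u + 4))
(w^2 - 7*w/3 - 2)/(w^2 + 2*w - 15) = (w + 2/3)/(w + 5)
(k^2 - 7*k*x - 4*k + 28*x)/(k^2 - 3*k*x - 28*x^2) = (k - 4)/(k + 4*x)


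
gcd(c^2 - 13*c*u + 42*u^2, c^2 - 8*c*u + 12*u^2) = -c + 6*u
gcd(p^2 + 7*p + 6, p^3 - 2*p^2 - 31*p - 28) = p + 1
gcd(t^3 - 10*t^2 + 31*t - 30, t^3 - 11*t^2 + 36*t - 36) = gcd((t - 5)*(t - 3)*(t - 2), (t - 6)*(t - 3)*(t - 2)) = t^2 - 5*t + 6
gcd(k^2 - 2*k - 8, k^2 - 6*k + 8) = k - 4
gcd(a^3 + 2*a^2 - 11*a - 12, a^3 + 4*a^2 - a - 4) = a^2 + 5*a + 4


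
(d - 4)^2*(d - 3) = d^3 - 11*d^2 + 40*d - 48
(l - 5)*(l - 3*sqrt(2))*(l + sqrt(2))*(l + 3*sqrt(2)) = l^4 - 5*l^3 + sqrt(2)*l^3 - 18*l^2 - 5*sqrt(2)*l^2 - 18*sqrt(2)*l + 90*l + 90*sqrt(2)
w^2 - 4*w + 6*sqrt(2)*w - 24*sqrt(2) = (w - 4)*(w + 6*sqrt(2))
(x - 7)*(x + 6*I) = x^2 - 7*x + 6*I*x - 42*I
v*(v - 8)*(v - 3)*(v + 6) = v^4 - 5*v^3 - 42*v^2 + 144*v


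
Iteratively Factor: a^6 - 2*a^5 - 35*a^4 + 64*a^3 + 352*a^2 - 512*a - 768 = (a + 4)*(a^5 - 6*a^4 - 11*a^3 + 108*a^2 - 80*a - 192) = (a - 3)*(a + 4)*(a^4 - 3*a^3 - 20*a^2 + 48*a + 64) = (a - 3)*(a + 1)*(a + 4)*(a^3 - 4*a^2 - 16*a + 64) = (a - 4)*(a - 3)*(a + 1)*(a + 4)*(a^2 - 16) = (a - 4)^2*(a - 3)*(a + 1)*(a + 4)*(a + 4)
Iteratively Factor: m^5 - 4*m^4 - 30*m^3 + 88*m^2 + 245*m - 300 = (m - 5)*(m^4 + m^3 - 25*m^2 - 37*m + 60) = (m - 5)*(m + 4)*(m^3 - 3*m^2 - 13*m + 15) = (m - 5)*(m - 1)*(m + 4)*(m^2 - 2*m - 15) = (m - 5)*(m - 1)*(m + 3)*(m + 4)*(m - 5)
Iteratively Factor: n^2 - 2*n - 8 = (n - 4)*(n + 2)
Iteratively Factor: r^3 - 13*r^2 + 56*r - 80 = (r - 4)*(r^2 - 9*r + 20) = (r - 4)^2*(r - 5)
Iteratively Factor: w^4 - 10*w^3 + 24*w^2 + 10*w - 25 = (w - 5)*(w^3 - 5*w^2 - w + 5) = (w - 5)*(w + 1)*(w^2 - 6*w + 5) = (w - 5)*(w - 1)*(w + 1)*(w - 5)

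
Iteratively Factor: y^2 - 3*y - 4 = (y - 4)*(y + 1)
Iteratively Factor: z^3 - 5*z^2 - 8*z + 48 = (z + 3)*(z^2 - 8*z + 16) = (z - 4)*(z + 3)*(z - 4)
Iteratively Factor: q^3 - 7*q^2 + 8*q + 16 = (q - 4)*(q^2 - 3*q - 4) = (q - 4)*(q + 1)*(q - 4)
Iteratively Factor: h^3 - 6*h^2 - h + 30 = (h - 5)*(h^2 - h - 6) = (h - 5)*(h - 3)*(h + 2)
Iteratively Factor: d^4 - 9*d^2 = (d + 3)*(d^3 - 3*d^2) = d*(d + 3)*(d^2 - 3*d) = d^2*(d + 3)*(d - 3)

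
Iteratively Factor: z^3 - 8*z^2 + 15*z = (z - 3)*(z^2 - 5*z) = z*(z - 3)*(z - 5)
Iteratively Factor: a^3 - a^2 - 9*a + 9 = (a + 3)*(a^2 - 4*a + 3) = (a - 1)*(a + 3)*(a - 3)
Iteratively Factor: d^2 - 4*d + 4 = (d - 2)*(d - 2)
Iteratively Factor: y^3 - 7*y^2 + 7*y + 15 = (y - 5)*(y^2 - 2*y - 3) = (y - 5)*(y - 3)*(y + 1)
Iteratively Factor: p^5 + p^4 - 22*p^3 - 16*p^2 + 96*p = (p + 4)*(p^4 - 3*p^3 - 10*p^2 + 24*p) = (p + 3)*(p + 4)*(p^3 - 6*p^2 + 8*p) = p*(p + 3)*(p + 4)*(p^2 - 6*p + 8) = p*(p - 2)*(p + 3)*(p + 4)*(p - 4)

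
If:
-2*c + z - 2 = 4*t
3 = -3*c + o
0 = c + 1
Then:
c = -1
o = 0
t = z/4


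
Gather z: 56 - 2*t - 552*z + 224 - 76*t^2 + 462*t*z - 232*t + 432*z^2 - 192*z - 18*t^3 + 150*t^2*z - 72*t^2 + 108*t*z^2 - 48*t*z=-18*t^3 - 148*t^2 - 234*t + z^2*(108*t + 432) + z*(150*t^2 + 414*t - 744) + 280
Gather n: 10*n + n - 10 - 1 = 11*n - 11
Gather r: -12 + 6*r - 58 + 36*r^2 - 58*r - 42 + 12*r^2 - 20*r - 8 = 48*r^2 - 72*r - 120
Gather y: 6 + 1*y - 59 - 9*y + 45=-8*y - 8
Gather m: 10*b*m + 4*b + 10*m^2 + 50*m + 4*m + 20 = 4*b + 10*m^2 + m*(10*b + 54) + 20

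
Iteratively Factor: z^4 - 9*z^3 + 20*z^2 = (z)*(z^3 - 9*z^2 + 20*z) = z*(z - 4)*(z^2 - 5*z) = z^2*(z - 4)*(z - 5)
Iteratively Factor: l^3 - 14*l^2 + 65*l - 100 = (l - 5)*(l^2 - 9*l + 20) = (l - 5)^2*(l - 4)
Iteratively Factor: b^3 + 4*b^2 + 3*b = (b + 1)*(b^2 + 3*b) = b*(b + 1)*(b + 3)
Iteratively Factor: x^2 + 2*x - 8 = (x + 4)*(x - 2)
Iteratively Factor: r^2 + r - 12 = (r - 3)*(r + 4)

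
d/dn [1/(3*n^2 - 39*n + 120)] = (13 - 2*n)/(3*(n^2 - 13*n + 40)^2)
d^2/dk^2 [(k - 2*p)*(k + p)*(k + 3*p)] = 6*k + 4*p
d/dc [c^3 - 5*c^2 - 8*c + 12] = 3*c^2 - 10*c - 8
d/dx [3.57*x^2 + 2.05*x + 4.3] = 7.14*x + 2.05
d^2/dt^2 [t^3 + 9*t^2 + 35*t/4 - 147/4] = 6*t + 18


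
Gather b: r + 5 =r + 5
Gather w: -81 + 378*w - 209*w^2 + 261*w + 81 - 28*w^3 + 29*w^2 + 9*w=-28*w^3 - 180*w^2 + 648*w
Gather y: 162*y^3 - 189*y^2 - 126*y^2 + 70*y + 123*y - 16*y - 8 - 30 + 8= 162*y^3 - 315*y^2 + 177*y - 30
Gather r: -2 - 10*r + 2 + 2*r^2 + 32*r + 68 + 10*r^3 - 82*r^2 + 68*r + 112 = 10*r^3 - 80*r^2 + 90*r + 180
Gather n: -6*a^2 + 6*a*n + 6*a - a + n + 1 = -6*a^2 + 5*a + n*(6*a + 1) + 1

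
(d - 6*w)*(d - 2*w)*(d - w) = d^3 - 9*d^2*w + 20*d*w^2 - 12*w^3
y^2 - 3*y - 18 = (y - 6)*(y + 3)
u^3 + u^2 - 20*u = u*(u - 4)*(u + 5)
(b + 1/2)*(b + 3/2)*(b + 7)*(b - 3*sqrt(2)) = b^4 - 3*sqrt(2)*b^3 + 9*b^3 - 27*sqrt(2)*b^2 + 59*b^2/4 - 177*sqrt(2)*b/4 + 21*b/4 - 63*sqrt(2)/4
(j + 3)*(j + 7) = j^2 + 10*j + 21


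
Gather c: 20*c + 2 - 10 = 20*c - 8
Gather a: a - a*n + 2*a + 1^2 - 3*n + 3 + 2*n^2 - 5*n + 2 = a*(3 - n) + 2*n^2 - 8*n + 6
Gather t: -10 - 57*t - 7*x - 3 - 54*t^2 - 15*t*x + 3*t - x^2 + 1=-54*t^2 + t*(-15*x - 54) - x^2 - 7*x - 12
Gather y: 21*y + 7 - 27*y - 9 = -6*y - 2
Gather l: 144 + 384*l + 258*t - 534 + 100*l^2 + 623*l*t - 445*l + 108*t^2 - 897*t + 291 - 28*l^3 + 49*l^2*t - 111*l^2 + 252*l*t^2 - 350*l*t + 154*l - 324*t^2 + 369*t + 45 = -28*l^3 + l^2*(49*t - 11) + l*(252*t^2 + 273*t + 93) - 216*t^2 - 270*t - 54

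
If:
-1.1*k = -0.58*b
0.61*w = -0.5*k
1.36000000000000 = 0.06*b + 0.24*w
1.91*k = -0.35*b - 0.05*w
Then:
No Solution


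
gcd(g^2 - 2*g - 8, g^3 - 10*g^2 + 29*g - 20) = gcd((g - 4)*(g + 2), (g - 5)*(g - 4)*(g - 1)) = g - 4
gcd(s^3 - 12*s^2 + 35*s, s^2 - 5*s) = s^2 - 5*s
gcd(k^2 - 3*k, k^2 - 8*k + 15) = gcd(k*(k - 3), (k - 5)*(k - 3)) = k - 3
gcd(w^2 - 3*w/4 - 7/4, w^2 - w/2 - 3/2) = w + 1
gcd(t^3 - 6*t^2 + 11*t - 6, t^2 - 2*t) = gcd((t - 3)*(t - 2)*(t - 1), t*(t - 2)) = t - 2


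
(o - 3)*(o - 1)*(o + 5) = o^3 + o^2 - 17*o + 15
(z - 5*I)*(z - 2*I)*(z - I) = z^3 - 8*I*z^2 - 17*z + 10*I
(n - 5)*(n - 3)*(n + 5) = n^3 - 3*n^2 - 25*n + 75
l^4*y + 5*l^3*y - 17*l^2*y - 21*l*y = l*(l - 3)*(l + 7)*(l*y + y)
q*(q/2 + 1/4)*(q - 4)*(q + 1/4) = q^4/2 - 13*q^3/8 - 23*q^2/16 - q/4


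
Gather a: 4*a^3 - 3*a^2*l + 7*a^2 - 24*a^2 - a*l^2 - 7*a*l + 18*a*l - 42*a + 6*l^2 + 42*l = 4*a^3 + a^2*(-3*l - 17) + a*(-l^2 + 11*l - 42) + 6*l^2 + 42*l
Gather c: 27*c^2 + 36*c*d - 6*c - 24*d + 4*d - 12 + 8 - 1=27*c^2 + c*(36*d - 6) - 20*d - 5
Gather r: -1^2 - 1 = -2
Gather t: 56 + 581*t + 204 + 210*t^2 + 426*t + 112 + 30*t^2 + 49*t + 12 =240*t^2 + 1056*t + 384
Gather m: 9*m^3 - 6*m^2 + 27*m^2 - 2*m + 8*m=9*m^3 + 21*m^2 + 6*m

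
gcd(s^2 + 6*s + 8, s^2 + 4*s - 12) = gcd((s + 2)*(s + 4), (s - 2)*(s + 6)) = 1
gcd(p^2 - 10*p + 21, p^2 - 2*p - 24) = 1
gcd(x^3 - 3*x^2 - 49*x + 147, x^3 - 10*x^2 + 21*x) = x^2 - 10*x + 21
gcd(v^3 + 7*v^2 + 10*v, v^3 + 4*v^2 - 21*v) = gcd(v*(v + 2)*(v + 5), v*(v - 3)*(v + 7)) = v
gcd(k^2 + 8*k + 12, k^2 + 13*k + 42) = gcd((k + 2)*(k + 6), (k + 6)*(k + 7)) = k + 6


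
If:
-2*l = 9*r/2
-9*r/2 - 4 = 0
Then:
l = 2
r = -8/9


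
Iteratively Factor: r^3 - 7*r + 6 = (r + 3)*(r^2 - 3*r + 2) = (r - 2)*(r + 3)*(r - 1)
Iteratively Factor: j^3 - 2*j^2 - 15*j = (j - 5)*(j^2 + 3*j) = (j - 5)*(j + 3)*(j)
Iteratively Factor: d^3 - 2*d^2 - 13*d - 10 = (d + 1)*(d^2 - 3*d - 10) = (d - 5)*(d + 1)*(d + 2)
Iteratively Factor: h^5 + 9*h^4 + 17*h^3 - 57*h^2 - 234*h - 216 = (h + 3)*(h^4 + 6*h^3 - h^2 - 54*h - 72) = (h + 3)^2*(h^3 + 3*h^2 - 10*h - 24) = (h + 2)*(h + 3)^2*(h^2 + h - 12) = (h - 3)*(h + 2)*(h + 3)^2*(h + 4)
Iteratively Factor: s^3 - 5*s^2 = (s)*(s^2 - 5*s) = s^2*(s - 5)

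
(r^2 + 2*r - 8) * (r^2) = r^4 + 2*r^3 - 8*r^2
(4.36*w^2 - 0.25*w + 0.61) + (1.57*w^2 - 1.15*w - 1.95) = 5.93*w^2 - 1.4*w - 1.34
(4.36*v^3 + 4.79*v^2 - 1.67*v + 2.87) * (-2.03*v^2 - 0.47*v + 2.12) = -8.8508*v^5 - 11.7729*v^4 + 10.382*v^3 + 5.1136*v^2 - 4.8893*v + 6.0844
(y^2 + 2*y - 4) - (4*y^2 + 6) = -3*y^2 + 2*y - 10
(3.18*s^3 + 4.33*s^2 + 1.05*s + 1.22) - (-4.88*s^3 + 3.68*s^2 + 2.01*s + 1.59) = 8.06*s^3 + 0.65*s^2 - 0.96*s - 0.37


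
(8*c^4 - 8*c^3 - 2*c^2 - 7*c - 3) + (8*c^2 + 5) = 8*c^4 - 8*c^3 + 6*c^2 - 7*c + 2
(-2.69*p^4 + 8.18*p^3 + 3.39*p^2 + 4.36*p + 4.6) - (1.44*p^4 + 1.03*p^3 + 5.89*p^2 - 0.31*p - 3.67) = -4.13*p^4 + 7.15*p^3 - 2.5*p^2 + 4.67*p + 8.27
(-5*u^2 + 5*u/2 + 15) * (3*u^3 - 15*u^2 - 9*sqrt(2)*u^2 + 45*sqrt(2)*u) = -15*u^5 + 45*sqrt(2)*u^4 + 165*u^4/2 - 495*sqrt(2)*u^3/2 + 15*u^3/2 - 225*u^2 - 45*sqrt(2)*u^2/2 + 675*sqrt(2)*u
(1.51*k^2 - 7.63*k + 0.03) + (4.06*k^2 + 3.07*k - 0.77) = 5.57*k^2 - 4.56*k - 0.74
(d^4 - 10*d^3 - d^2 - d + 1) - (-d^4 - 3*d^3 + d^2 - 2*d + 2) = 2*d^4 - 7*d^3 - 2*d^2 + d - 1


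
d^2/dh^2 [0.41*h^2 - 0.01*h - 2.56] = 0.820000000000000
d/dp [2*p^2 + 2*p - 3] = 4*p + 2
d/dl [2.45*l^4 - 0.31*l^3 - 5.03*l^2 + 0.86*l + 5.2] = 9.8*l^3 - 0.93*l^2 - 10.06*l + 0.86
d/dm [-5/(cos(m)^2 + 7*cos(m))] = -5*(2*cos(m) + 7)*sin(m)/((cos(m) + 7)^2*cos(m)^2)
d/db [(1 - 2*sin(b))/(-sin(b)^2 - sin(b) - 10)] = (2*sin(b) + cos(2*b) + 20)*cos(b)/(sin(b)^2 + sin(b) + 10)^2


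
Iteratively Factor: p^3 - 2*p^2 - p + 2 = (p + 1)*(p^2 - 3*p + 2) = (p - 1)*(p + 1)*(p - 2)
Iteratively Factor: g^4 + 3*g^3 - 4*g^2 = (g - 1)*(g^3 + 4*g^2) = (g - 1)*(g + 4)*(g^2) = g*(g - 1)*(g + 4)*(g)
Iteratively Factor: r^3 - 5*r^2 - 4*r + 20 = (r - 2)*(r^2 - 3*r - 10) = (r - 5)*(r - 2)*(r + 2)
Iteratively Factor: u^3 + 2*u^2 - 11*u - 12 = (u + 1)*(u^2 + u - 12) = (u + 1)*(u + 4)*(u - 3)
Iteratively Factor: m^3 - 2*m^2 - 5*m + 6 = (m - 1)*(m^2 - m - 6) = (m - 1)*(m + 2)*(m - 3)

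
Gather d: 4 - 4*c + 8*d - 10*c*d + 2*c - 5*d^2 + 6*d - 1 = -2*c - 5*d^2 + d*(14 - 10*c) + 3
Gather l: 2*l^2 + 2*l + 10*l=2*l^2 + 12*l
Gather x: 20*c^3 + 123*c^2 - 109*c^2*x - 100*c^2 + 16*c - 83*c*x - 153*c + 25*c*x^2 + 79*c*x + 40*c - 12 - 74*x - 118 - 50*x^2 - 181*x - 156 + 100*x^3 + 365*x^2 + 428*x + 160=20*c^3 + 23*c^2 - 97*c + 100*x^3 + x^2*(25*c + 315) + x*(-109*c^2 - 4*c + 173) - 126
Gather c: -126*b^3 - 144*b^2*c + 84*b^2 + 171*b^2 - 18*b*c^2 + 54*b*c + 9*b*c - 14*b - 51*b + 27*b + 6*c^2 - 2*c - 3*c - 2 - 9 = -126*b^3 + 255*b^2 - 38*b + c^2*(6 - 18*b) + c*(-144*b^2 + 63*b - 5) - 11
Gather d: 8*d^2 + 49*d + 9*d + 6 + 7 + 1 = 8*d^2 + 58*d + 14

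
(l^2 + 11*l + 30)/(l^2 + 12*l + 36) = (l + 5)/(l + 6)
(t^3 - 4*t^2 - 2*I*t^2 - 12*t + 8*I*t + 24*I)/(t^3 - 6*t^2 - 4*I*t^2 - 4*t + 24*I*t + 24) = (t + 2)/(t - 2*I)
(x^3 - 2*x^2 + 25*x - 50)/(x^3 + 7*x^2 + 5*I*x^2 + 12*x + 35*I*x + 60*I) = (x^2 - x*(2 + 5*I) + 10*I)/(x^2 + 7*x + 12)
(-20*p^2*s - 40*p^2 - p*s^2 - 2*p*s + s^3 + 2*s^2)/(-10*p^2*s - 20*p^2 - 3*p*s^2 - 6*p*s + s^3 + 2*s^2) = (4*p + s)/(2*p + s)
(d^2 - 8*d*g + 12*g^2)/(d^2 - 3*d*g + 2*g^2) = (d - 6*g)/(d - g)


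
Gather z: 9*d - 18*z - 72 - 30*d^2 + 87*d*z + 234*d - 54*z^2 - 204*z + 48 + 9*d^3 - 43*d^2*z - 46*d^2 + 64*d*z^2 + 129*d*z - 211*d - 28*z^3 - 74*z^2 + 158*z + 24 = 9*d^3 - 76*d^2 + 32*d - 28*z^3 + z^2*(64*d - 128) + z*(-43*d^2 + 216*d - 64)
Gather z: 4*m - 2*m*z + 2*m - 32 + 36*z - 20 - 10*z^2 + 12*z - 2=6*m - 10*z^2 + z*(48 - 2*m) - 54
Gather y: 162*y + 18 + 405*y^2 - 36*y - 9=405*y^2 + 126*y + 9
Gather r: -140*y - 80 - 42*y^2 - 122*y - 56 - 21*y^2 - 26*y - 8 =-63*y^2 - 288*y - 144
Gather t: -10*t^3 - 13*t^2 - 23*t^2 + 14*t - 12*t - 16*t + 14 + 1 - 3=-10*t^3 - 36*t^2 - 14*t + 12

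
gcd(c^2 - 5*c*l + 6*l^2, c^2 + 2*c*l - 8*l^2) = c - 2*l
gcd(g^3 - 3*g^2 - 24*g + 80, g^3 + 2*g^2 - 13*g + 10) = g + 5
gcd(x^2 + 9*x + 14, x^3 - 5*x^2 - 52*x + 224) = x + 7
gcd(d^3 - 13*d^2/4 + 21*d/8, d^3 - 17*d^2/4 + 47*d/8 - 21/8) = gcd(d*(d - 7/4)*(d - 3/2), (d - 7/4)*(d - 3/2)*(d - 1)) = d^2 - 13*d/4 + 21/8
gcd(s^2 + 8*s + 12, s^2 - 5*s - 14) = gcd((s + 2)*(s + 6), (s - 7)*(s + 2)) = s + 2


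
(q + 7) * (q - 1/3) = q^2 + 20*q/3 - 7/3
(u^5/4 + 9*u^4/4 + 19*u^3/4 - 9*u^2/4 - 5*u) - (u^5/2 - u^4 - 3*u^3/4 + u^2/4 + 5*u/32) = -u^5/4 + 13*u^4/4 + 11*u^3/2 - 5*u^2/2 - 165*u/32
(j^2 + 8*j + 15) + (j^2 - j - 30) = 2*j^2 + 7*j - 15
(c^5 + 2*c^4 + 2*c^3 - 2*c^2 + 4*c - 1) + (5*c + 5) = c^5 + 2*c^4 + 2*c^3 - 2*c^2 + 9*c + 4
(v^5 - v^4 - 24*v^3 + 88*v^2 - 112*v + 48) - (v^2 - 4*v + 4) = v^5 - v^4 - 24*v^3 + 87*v^2 - 108*v + 44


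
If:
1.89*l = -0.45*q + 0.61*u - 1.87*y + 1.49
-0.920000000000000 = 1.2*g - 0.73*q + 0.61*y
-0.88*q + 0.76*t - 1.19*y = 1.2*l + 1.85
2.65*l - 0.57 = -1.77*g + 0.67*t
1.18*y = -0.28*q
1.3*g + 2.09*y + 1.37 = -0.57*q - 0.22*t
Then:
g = -1.96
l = 3.02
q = -1.64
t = 5.91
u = 6.90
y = 0.39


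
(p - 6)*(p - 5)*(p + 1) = p^3 - 10*p^2 + 19*p + 30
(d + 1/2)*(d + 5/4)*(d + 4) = d^3 + 23*d^2/4 + 61*d/8 + 5/2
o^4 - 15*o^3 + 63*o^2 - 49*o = o*(o - 7)^2*(o - 1)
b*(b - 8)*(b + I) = b^3 - 8*b^2 + I*b^2 - 8*I*b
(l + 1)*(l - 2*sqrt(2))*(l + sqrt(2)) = l^3 - sqrt(2)*l^2 + l^2 - 4*l - sqrt(2)*l - 4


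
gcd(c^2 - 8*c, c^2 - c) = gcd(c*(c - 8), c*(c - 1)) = c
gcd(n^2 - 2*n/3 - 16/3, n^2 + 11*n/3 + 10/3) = n + 2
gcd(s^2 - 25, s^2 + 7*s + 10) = s + 5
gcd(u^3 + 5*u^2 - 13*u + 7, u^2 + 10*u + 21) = u + 7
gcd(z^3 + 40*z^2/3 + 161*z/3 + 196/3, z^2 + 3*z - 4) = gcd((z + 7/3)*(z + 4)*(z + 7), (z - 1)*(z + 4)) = z + 4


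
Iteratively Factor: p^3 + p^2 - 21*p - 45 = (p + 3)*(p^2 - 2*p - 15) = (p + 3)^2*(p - 5)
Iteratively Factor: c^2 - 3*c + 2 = (c - 2)*(c - 1)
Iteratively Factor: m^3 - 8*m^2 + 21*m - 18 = (m - 3)*(m^2 - 5*m + 6) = (m - 3)^2*(m - 2)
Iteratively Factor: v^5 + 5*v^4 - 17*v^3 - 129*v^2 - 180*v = (v + 3)*(v^4 + 2*v^3 - 23*v^2 - 60*v) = v*(v + 3)*(v^3 + 2*v^2 - 23*v - 60) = v*(v - 5)*(v + 3)*(v^2 + 7*v + 12) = v*(v - 5)*(v + 3)^2*(v + 4)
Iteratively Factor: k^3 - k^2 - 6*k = (k + 2)*(k^2 - 3*k) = (k - 3)*(k + 2)*(k)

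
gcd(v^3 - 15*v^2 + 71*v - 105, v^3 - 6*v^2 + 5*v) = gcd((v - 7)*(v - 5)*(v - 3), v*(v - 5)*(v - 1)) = v - 5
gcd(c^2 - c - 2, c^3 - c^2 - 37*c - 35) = c + 1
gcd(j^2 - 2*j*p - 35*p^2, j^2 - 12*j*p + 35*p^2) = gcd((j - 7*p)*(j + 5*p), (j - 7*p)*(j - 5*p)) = -j + 7*p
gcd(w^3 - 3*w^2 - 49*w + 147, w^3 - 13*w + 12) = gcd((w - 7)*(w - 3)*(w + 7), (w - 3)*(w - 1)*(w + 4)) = w - 3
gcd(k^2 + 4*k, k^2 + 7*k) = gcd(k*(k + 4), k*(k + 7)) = k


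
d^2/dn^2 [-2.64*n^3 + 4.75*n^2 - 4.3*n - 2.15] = 9.5 - 15.84*n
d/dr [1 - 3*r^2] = -6*r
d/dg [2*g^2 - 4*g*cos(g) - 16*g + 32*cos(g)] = 4*g*sin(g) + 4*g - 32*sin(g) - 4*cos(g) - 16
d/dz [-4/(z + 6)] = 4/(z + 6)^2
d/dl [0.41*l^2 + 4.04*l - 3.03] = 0.82*l + 4.04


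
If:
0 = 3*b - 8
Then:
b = 8/3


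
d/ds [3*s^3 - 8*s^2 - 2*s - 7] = 9*s^2 - 16*s - 2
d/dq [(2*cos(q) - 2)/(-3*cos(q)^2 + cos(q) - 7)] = 6*(sin(q)^2 + 2*cos(q) + 1)*sin(q)/(3*sin(q)^2 + cos(q) - 10)^2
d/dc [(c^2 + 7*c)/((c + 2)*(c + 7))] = 2/(c^2 + 4*c + 4)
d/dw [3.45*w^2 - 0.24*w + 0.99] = 6.9*w - 0.24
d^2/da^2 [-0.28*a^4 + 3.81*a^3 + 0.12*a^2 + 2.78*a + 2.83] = -3.36*a^2 + 22.86*a + 0.24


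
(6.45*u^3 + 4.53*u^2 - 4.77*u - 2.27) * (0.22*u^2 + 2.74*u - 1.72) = 1.419*u^5 + 18.6696*u^4 + 0.268800000000003*u^3 - 21.3608*u^2 + 1.9846*u + 3.9044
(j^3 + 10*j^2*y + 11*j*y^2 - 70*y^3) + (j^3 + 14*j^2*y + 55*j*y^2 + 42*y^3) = 2*j^3 + 24*j^2*y + 66*j*y^2 - 28*y^3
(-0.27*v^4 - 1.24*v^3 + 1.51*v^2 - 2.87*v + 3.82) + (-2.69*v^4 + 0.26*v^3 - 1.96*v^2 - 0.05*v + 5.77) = -2.96*v^4 - 0.98*v^3 - 0.45*v^2 - 2.92*v + 9.59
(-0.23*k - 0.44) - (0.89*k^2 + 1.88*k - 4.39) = -0.89*k^2 - 2.11*k + 3.95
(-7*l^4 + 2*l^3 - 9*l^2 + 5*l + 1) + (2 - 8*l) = -7*l^4 + 2*l^3 - 9*l^2 - 3*l + 3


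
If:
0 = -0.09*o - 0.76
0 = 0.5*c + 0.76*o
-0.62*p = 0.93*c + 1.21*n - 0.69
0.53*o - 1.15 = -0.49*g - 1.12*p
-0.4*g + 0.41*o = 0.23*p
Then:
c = 12.84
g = -15.42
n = -15.33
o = -8.44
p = 11.77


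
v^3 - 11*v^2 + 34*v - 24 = (v - 6)*(v - 4)*(v - 1)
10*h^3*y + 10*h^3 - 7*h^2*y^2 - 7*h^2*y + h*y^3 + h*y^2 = (-5*h + y)*(-2*h + y)*(h*y + h)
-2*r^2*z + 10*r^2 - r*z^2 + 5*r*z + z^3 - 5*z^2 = (-2*r + z)*(r + z)*(z - 5)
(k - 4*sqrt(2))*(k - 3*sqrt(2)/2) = k^2 - 11*sqrt(2)*k/2 + 12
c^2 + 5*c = c*(c + 5)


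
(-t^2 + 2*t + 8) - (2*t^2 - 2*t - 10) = -3*t^2 + 4*t + 18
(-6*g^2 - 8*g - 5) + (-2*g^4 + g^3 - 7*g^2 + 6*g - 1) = -2*g^4 + g^3 - 13*g^2 - 2*g - 6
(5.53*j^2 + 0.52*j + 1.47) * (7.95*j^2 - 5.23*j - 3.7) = 43.9635*j^4 - 24.7879*j^3 - 11.4941*j^2 - 9.6121*j - 5.439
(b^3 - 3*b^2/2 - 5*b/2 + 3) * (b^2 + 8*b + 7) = b^5 + 13*b^4/2 - 15*b^3/2 - 55*b^2/2 + 13*b/2 + 21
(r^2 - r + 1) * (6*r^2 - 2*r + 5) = 6*r^4 - 8*r^3 + 13*r^2 - 7*r + 5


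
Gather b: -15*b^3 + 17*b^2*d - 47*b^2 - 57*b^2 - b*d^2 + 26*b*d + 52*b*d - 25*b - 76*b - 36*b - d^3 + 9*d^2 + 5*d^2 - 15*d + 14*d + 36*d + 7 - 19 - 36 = -15*b^3 + b^2*(17*d - 104) + b*(-d^2 + 78*d - 137) - d^3 + 14*d^2 + 35*d - 48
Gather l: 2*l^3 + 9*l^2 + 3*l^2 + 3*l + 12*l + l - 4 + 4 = 2*l^3 + 12*l^2 + 16*l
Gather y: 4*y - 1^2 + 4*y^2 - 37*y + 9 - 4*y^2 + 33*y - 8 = 0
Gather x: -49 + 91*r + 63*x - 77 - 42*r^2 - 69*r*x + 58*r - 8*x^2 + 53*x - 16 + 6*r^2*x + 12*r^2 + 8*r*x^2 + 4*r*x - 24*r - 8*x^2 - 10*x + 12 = -30*r^2 + 125*r + x^2*(8*r - 16) + x*(6*r^2 - 65*r + 106) - 130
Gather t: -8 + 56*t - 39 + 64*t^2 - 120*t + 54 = 64*t^2 - 64*t + 7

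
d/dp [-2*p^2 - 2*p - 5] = -4*p - 2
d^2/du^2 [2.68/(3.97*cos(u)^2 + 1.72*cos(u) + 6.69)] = (-168.956848*(1 - cos(u)^2)^2 - 54.900336*cos(u)^3 + 192.30876*cos(u)^2 + 140.638896*cos(u) + 42.456024)/(3.97*cos(u)^2 + 1.72*cos(u) + 6.69)^3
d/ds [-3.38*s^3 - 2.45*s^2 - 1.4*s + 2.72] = -10.14*s^2 - 4.9*s - 1.4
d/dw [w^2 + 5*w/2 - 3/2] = 2*w + 5/2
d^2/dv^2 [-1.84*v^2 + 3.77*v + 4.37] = -3.68000000000000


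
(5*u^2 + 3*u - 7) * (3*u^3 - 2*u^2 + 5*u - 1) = 15*u^5 - u^4 - 2*u^3 + 24*u^2 - 38*u + 7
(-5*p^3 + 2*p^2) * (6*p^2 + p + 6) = -30*p^5 + 7*p^4 - 28*p^3 + 12*p^2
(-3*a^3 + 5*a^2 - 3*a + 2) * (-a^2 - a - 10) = 3*a^5 - 2*a^4 + 28*a^3 - 49*a^2 + 28*a - 20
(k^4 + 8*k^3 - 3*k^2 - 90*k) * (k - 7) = k^5 + k^4 - 59*k^3 - 69*k^2 + 630*k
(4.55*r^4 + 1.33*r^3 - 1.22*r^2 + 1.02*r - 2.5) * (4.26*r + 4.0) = 19.383*r^5 + 23.8658*r^4 + 0.122800000000001*r^3 - 0.5348*r^2 - 6.57*r - 10.0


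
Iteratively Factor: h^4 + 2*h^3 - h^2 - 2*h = (h + 1)*(h^3 + h^2 - 2*h) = (h + 1)*(h + 2)*(h^2 - h) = h*(h + 1)*(h + 2)*(h - 1)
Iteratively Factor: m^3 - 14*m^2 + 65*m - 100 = (m - 5)*(m^2 - 9*m + 20) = (m - 5)*(m - 4)*(m - 5)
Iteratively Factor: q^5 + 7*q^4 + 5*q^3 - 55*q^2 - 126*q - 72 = (q - 3)*(q^4 + 10*q^3 + 35*q^2 + 50*q + 24) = (q - 3)*(q + 2)*(q^3 + 8*q^2 + 19*q + 12) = (q - 3)*(q + 1)*(q + 2)*(q^2 + 7*q + 12) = (q - 3)*(q + 1)*(q + 2)*(q + 3)*(q + 4)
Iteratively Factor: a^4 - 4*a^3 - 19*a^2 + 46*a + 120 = (a + 3)*(a^3 - 7*a^2 + 2*a + 40) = (a - 5)*(a + 3)*(a^2 - 2*a - 8) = (a - 5)*(a + 2)*(a + 3)*(a - 4)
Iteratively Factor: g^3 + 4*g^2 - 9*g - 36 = (g + 3)*(g^2 + g - 12) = (g + 3)*(g + 4)*(g - 3)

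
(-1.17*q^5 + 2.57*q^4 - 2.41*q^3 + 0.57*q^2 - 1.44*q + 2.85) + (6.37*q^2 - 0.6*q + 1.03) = -1.17*q^5 + 2.57*q^4 - 2.41*q^3 + 6.94*q^2 - 2.04*q + 3.88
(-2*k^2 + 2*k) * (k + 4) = -2*k^3 - 6*k^2 + 8*k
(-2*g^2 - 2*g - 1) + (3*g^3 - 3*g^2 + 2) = 3*g^3 - 5*g^2 - 2*g + 1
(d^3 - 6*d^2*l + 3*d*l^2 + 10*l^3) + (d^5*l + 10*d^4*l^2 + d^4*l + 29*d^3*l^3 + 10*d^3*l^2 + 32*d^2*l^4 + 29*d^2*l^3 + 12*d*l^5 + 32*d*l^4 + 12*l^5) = d^5*l + 10*d^4*l^2 + d^4*l + 29*d^3*l^3 + 10*d^3*l^2 + d^3 + 32*d^2*l^4 + 29*d^2*l^3 - 6*d^2*l + 12*d*l^5 + 32*d*l^4 + 3*d*l^2 + 12*l^5 + 10*l^3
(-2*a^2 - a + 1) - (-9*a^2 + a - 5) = 7*a^2 - 2*a + 6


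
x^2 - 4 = (x - 2)*(x + 2)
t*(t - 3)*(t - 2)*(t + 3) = t^4 - 2*t^3 - 9*t^2 + 18*t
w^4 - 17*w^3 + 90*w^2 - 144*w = w*(w - 8)*(w - 6)*(w - 3)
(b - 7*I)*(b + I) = b^2 - 6*I*b + 7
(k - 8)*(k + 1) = k^2 - 7*k - 8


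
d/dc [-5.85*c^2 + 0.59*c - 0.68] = 0.59 - 11.7*c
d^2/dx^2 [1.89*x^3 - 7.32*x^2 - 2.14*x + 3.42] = 11.34*x - 14.64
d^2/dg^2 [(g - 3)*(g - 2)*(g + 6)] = 6*g + 2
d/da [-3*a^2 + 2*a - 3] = 2 - 6*a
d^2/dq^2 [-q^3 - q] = -6*q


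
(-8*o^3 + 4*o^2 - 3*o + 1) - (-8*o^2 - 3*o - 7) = -8*o^3 + 12*o^2 + 8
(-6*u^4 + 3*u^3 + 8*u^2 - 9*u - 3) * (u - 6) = -6*u^5 + 39*u^4 - 10*u^3 - 57*u^2 + 51*u + 18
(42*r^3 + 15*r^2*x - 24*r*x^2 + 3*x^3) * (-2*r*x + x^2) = -84*r^4*x + 12*r^3*x^2 + 63*r^2*x^3 - 30*r*x^4 + 3*x^5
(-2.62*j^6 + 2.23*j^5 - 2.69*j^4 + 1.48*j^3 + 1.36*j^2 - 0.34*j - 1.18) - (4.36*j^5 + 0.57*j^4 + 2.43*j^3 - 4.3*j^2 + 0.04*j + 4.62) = -2.62*j^6 - 2.13*j^5 - 3.26*j^4 - 0.95*j^3 + 5.66*j^2 - 0.38*j - 5.8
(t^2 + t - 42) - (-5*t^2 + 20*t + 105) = 6*t^2 - 19*t - 147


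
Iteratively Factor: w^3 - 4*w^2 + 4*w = (w)*(w^2 - 4*w + 4) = w*(w - 2)*(w - 2)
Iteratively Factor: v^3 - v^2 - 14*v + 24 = (v + 4)*(v^2 - 5*v + 6) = (v - 2)*(v + 4)*(v - 3)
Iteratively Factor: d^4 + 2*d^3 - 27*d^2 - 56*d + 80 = (d - 1)*(d^3 + 3*d^2 - 24*d - 80) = (d - 5)*(d - 1)*(d^2 + 8*d + 16) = (d - 5)*(d - 1)*(d + 4)*(d + 4)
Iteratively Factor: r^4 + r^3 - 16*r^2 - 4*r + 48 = (r - 2)*(r^3 + 3*r^2 - 10*r - 24) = (r - 2)*(r + 4)*(r^2 - r - 6) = (r - 2)*(r + 2)*(r + 4)*(r - 3)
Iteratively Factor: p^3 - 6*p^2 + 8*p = (p - 2)*(p^2 - 4*p) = (p - 4)*(p - 2)*(p)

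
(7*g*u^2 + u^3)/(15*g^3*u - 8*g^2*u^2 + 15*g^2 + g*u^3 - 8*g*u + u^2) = u^2*(7*g + u)/(15*g^3*u - 8*g^2*u^2 + 15*g^2 + g*u^3 - 8*g*u + u^2)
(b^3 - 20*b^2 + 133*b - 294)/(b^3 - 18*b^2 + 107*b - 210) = (b - 7)/(b - 5)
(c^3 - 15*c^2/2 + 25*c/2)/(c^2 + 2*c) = (2*c^2 - 15*c + 25)/(2*(c + 2))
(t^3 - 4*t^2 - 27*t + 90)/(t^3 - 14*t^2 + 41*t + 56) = (t^3 - 4*t^2 - 27*t + 90)/(t^3 - 14*t^2 + 41*t + 56)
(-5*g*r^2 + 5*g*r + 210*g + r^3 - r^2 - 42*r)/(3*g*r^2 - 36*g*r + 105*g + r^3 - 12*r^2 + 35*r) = (-5*g*r - 30*g + r^2 + 6*r)/(3*g*r - 15*g + r^2 - 5*r)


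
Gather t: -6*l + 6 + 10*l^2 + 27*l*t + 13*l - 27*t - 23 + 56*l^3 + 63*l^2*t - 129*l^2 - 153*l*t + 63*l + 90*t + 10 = 56*l^3 - 119*l^2 + 70*l + t*(63*l^2 - 126*l + 63) - 7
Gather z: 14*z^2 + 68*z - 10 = 14*z^2 + 68*z - 10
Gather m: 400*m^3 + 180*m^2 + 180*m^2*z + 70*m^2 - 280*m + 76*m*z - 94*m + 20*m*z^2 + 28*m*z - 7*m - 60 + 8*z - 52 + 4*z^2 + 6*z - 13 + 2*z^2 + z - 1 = 400*m^3 + m^2*(180*z + 250) + m*(20*z^2 + 104*z - 381) + 6*z^2 + 15*z - 126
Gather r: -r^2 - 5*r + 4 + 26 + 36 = -r^2 - 5*r + 66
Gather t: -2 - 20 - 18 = -40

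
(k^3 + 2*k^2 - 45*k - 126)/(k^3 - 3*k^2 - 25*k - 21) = (k + 6)/(k + 1)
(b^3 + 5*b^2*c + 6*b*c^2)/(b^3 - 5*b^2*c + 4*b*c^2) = (b^2 + 5*b*c + 6*c^2)/(b^2 - 5*b*c + 4*c^2)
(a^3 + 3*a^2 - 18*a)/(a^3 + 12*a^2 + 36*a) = (a - 3)/(a + 6)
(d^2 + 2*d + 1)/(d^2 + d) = (d + 1)/d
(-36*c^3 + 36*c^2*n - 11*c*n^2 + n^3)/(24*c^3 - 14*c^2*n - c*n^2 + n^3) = (-6*c + n)/(4*c + n)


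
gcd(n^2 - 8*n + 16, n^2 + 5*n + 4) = 1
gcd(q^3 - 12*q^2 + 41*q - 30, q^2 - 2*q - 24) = q - 6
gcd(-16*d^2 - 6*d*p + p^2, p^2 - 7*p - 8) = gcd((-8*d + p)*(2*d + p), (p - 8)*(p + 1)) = 1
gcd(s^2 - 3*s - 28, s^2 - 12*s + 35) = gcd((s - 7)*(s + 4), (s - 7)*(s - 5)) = s - 7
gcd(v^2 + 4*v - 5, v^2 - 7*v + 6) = v - 1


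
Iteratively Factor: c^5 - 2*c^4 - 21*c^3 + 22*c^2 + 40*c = (c - 5)*(c^4 + 3*c^3 - 6*c^2 - 8*c) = (c - 5)*(c + 1)*(c^3 + 2*c^2 - 8*c) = (c - 5)*(c - 2)*(c + 1)*(c^2 + 4*c) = (c - 5)*(c - 2)*(c + 1)*(c + 4)*(c)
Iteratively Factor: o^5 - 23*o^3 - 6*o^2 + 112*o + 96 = (o + 2)*(o^4 - 2*o^3 - 19*o^2 + 32*o + 48) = (o - 3)*(o + 2)*(o^3 + o^2 - 16*o - 16) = (o - 3)*(o + 1)*(o + 2)*(o^2 - 16) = (o - 4)*(o - 3)*(o + 1)*(o + 2)*(o + 4)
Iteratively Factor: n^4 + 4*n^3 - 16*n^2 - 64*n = (n + 4)*(n^3 - 16*n) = n*(n + 4)*(n^2 - 16) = n*(n - 4)*(n + 4)*(n + 4)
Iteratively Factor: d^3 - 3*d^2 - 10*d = (d + 2)*(d^2 - 5*d) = d*(d + 2)*(d - 5)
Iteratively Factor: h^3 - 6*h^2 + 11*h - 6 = (h - 1)*(h^2 - 5*h + 6) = (h - 2)*(h - 1)*(h - 3)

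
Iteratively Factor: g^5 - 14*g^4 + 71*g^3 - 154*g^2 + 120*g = (g - 2)*(g^4 - 12*g^3 + 47*g^2 - 60*g) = (g - 5)*(g - 2)*(g^3 - 7*g^2 + 12*g) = g*(g - 5)*(g - 2)*(g^2 - 7*g + 12) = g*(g - 5)*(g - 4)*(g - 2)*(g - 3)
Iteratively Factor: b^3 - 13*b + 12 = (b + 4)*(b^2 - 4*b + 3) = (b - 1)*(b + 4)*(b - 3)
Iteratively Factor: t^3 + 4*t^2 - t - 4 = (t + 1)*(t^2 + 3*t - 4) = (t - 1)*(t + 1)*(t + 4)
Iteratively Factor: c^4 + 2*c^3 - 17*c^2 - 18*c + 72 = (c + 4)*(c^3 - 2*c^2 - 9*c + 18) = (c + 3)*(c + 4)*(c^2 - 5*c + 6) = (c - 2)*(c + 3)*(c + 4)*(c - 3)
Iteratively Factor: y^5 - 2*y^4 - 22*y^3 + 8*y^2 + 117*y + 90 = (y - 3)*(y^4 + y^3 - 19*y^2 - 49*y - 30) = (y - 5)*(y - 3)*(y^3 + 6*y^2 + 11*y + 6) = (y - 5)*(y - 3)*(y + 1)*(y^2 + 5*y + 6) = (y - 5)*(y - 3)*(y + 1)*(y + 2)*(y + 3)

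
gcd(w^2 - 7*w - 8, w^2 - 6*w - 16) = w - 8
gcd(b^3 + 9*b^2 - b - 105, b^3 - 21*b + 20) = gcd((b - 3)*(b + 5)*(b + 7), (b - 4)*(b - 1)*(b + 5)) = b + 5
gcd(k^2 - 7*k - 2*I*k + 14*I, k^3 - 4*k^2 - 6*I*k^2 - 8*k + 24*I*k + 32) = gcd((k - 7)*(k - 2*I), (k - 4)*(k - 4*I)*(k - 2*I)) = k - 2*I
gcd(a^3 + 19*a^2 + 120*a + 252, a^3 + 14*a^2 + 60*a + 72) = a^2 + 12*a + 36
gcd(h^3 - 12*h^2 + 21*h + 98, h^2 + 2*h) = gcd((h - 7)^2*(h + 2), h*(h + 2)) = h + 2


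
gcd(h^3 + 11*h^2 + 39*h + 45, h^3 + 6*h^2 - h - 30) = h^2 + 8*h + 15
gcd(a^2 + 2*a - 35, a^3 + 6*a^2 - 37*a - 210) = a + 7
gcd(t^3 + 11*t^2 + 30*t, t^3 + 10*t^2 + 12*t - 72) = t + 6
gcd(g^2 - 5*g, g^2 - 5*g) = g^2 - 5*g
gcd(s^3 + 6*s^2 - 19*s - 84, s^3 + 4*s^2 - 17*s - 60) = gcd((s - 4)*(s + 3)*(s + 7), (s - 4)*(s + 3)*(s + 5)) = s^2 - s - 12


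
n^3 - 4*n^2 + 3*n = n*(n - 3)*(n - 1)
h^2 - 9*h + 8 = (h - 8)*(h - 1)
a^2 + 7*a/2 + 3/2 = (a + 1/2)*(a + 3)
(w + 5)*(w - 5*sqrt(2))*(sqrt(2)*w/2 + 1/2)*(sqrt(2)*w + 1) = w^4 - 4*sqrt(2)*w^3 + 5*w^3 - 20*sqrt(2)*w^2 - 19*w^2/2 - 95*w/2 - 5*sqrt(2)*w/2 - 25*sqrt(2)/2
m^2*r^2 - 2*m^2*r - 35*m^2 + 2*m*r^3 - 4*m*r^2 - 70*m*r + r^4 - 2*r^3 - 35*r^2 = (m + r)^2*(r - 7)*(r + 5)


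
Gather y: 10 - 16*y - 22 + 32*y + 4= 16*y - 8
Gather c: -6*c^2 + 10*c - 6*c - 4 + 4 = -6*c^2 + 4*c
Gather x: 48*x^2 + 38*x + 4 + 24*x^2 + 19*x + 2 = 72*x^2 + 57*x + 6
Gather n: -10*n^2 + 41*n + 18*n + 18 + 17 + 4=-10*n^2 + 59*n + 39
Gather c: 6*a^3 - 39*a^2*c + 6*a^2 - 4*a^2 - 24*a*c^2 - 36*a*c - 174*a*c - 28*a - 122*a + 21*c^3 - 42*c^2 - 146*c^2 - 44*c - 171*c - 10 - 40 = 6*a^3 + 2*a^2 - 150*a + 21*c^3 + c^2*(-24*a - 188) + c*(-39*a^2 - 210*a - 215) - 50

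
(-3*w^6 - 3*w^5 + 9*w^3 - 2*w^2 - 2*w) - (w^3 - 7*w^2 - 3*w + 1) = -3*w^6 - 3*w^5 + 8*w^3 + 5*w^2 + w - 1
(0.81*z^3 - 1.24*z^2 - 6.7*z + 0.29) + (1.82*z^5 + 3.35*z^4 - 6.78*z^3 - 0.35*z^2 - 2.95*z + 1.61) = 1.82*z^5 + 3.35*z^4 - 5.97*z^3 - 1.59*z^2 - 9.65*z + 1.9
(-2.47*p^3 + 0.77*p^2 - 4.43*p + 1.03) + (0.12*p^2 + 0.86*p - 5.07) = -2.47*p^3 + 0.89*p^2 - 3.57*p - 4.04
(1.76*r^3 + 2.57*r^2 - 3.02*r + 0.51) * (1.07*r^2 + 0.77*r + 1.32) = 1.8832*r^5 + 4.1051*r^4 + 1.0707*r^3 + 1.6127*r^2 - 3.5937*r + 0.6732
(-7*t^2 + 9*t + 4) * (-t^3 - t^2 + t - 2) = 7*t^5 - 2*t^4 - 20*t^3 + 19*t^2 - 14*t - 8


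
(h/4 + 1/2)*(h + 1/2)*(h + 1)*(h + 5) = h^4/4 + 17*h^3/8 + 21*h^2/4 + 37*h/8 + 5/4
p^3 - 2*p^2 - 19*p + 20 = (p - 5)*(p - 1)*(p + 4)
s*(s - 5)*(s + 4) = s^3 - s^2 - 20*s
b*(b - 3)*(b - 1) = b^3 - 4*b^2 + 3*b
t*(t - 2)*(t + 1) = t^3 - t^2 - 2*t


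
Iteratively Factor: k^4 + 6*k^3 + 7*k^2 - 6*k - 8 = (k + 4)*(k^3 + 2*k^2 - k - 2) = (k + 2)*(k + 4)*(k^2 - 1) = (k + 1)*(k + 2)*(k + 4)*(k - 1)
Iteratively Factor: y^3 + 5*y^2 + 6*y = (y + 2)*(y^2 + 3*y) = y*(y + 2)*(y + 3)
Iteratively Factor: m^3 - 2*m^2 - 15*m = (m)*(m^2 - 2*m - 15) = m*(m + 3)*(m - 5)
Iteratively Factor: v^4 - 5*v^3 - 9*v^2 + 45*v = (v - 3)*(v^3 - 2*v^2 - 15*v) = v*(v - 3)*(v^2 - 2*v - 15) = v*(v - 3)*(v + 3)*(v - 5)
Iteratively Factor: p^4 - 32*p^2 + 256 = (p - 4)*(p^3 + 4*p^2 - 16*p - 64) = (p - 4)*(p + 4)*(p^2 - 16) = (p - 4)^2*(p + 4)*(p + 4)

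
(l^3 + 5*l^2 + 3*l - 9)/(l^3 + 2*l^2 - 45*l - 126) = (l^2 + 2*l - 3)/(l^2 - l - 42)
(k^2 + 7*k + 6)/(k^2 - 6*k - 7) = (k + 6)/(k - 7)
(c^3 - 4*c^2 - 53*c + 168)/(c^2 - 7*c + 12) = (c^2 - c - 56)/(c - 4)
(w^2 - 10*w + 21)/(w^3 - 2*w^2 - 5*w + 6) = (w - 7)/(w^2 + w - 2)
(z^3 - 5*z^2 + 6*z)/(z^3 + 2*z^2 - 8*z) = (z - 3)/(z + 4)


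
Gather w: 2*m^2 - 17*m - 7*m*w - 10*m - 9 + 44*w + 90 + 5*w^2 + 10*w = 2*m^2 - 27*m + 5*w^2 + w*(54 - 7*m) + 81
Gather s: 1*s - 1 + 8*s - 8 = 9*s - 9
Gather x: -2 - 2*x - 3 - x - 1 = -3*x - 6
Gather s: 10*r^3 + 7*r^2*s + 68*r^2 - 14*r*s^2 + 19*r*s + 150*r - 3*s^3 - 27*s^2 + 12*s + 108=10*r^3 + 68*r^2 + 150*r - 3*s^3 + s^2*(-14*r - 27) + s*(7*r^2 + 19*r + 12) + 108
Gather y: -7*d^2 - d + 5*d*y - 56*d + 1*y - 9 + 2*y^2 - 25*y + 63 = -7*d^2 - 57*d + 2*y^2 + y*(5*d - 24) + 54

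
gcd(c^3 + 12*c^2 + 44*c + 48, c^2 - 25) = 1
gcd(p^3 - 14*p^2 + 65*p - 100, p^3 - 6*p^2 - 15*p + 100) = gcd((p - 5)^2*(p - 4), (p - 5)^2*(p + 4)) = p^2 - 10*p + 25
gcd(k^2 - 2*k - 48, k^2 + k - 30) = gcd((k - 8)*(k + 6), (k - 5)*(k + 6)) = k + 6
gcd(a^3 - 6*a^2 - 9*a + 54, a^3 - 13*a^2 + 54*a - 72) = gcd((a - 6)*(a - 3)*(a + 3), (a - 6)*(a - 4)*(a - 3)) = a^2 - 9*a + 18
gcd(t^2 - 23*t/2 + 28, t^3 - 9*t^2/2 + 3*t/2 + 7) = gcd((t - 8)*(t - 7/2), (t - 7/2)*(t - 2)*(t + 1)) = t - 7/2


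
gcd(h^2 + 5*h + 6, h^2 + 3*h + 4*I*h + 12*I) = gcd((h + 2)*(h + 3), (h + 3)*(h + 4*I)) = h + 3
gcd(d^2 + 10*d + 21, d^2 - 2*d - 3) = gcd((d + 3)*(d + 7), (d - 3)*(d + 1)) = 1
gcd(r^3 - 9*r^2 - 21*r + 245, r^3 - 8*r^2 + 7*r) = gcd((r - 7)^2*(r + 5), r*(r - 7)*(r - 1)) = r - 7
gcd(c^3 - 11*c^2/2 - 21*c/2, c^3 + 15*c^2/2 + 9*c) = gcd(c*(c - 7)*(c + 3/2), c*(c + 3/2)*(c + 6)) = c^2 + 3*c/2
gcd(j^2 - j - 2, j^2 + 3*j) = 1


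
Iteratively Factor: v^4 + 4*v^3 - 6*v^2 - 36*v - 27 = (v + 3)*(v^3 + v^2 - 9*v - 9) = (v + 3)^2*(v^2 - 2*v - 3) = (v + 1)*(v + 3)^2*(v - 3)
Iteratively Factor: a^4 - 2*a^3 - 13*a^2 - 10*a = (a + 1)*(a^3 - 3*a^2 - 10*a) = a*(a + 1)*(a^2 - 3*a - 10) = a*(a + 1)*(a + 2)*(a - 5)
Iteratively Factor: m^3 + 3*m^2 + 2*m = (m + 2)*(m^2 + m) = (m + 1)*(m + 2)*(m)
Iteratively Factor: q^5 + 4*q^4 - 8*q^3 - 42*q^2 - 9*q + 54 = (q + 2)*(q^4 + 2*q^3 - 12*q^2 - 18*q + 27) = (q - 3)*(q + 2)*(q^3 + 5*q^2 + 3*q - 9) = (q - 3)*(q + 2)*(q + 3)*(q^2 + 2*q - 3) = (q - 3)*(q - 1)*(q + 2)*(q + 3)*(q + 3)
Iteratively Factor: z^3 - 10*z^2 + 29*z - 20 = (z - 5)*(z^2 - 5*z + 4) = (z - 5)*(z - 4)*(z - 1)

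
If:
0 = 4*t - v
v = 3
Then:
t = 3/4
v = 3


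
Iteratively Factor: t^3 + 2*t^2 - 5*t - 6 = (t + 1)*(t^2 + t - 6) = (t - 2)*(t + 1)*(t + 3)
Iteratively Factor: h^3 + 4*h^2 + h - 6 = (h + 2)*(h^2 + 2*h - 3) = (h - 1)*(h + 2)*(h + 3)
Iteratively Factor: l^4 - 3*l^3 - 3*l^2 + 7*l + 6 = (l - 3)*(l^3 - 3*l - 2) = (l - 3)*(l + 1)*(l^2 - l - 2) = (l - 3)*(l + 1)^2*(l - 2)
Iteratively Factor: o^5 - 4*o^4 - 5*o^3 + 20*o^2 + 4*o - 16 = (o + 2)*(o^4 - 6*o^3 + 7*o^2 + 6*o - 8) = (o + 1)*(o + 2)*(o^3 - 7*o^2 + 14*o - 8) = (o - 1)*(o + 1)*(o + 2)*(o^2 - 6*o + 8) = (o - 4)*(o - 1)*(o + 1)*(o + 2)*(o - 2)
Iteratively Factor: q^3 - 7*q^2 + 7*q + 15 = (q - 3)*(q^2 - 4*q - 5) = (q - 5)*(q - 3)*(q + 1)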